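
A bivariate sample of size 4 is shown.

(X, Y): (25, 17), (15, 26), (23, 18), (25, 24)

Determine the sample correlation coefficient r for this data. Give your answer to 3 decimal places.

-0.649

n = 4, ΣX = 88, ΣY = 85, ΣX² = 2004, ΣY² = 1865, ΣXY = 1829
nΣXY − ΣXΣY = 7316 − 7480 = -164
nΣX² − (ΣX)² = 8016 − 7744 = 272; nΣY² − (ΣY)² = 7460 − 7225 = 235
r = -164 / √(272 × 235) = -164 / 252.8240 ≈ -0.649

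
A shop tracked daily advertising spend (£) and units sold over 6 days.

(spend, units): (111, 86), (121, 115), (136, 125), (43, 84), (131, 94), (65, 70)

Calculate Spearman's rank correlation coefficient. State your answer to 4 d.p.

0.8857

Rank spend: 3, 4, 6, 1, 5, 2
Rank units: 3, 5, 6, 2, 4, 1
d = rank(spend) − rank(units): 0, -1, 0, -1, 1, 1; Σd² = 4
ρ = 1 − 6Σd² / [n(n²−1)] = 1 − 6×4 / (6×35) = 1 − 24/210 ≈ 0.8857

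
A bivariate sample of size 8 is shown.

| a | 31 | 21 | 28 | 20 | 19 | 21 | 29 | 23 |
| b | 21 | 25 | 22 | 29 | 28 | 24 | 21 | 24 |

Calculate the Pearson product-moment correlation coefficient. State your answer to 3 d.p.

n = 8, Σa = 192, Σb = 194, Σa² = 4758, Σb² = 4768, Σab = 4569
nΣab − ΣaΣb = 36552 − 37248 = -696
nΣa² − (Σa)² = 38064 − 36864 = 1200; nΣb² − (Σb)² = 38144 − 37636 = 508
r = -696 / √(1200 × 508) = -696 / 780.7689 ≈ -0.891

-0.891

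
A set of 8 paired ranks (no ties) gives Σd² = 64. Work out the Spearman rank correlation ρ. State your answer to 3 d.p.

ρ = 1 − 6Σd² / [n(n²−1)] = 1 − 6×64 / (8×63)
  = 1 − 384/504 = 1 − 0.7619 ≈ 0.238

0.238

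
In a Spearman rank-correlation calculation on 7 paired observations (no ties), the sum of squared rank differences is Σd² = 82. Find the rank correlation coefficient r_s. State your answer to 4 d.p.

-0.4643

ρ = 1 − 6Σd² / [n(n²−1)] = 1 − 6×82 / (7×48)
  = 1 − 492/336 = 1 − 1.46429 ≈ -0.4643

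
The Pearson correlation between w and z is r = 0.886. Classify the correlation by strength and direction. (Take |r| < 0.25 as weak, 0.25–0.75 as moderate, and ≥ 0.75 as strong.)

r = 0.886 > 0 so the relationship is positive.
|r| = 0.886, which falls in the strong range.

strong positive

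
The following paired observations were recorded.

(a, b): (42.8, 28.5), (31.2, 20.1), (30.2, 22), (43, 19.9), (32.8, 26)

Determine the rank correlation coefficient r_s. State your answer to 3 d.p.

Rank a: 4, 2, 1, 5, 3
Rank b: 5, 2, 3, 1, 4
d = rank(a) − rank(b): -1, 0, -2, 4, -1; Σd² = 22
ρ = 1 − 6Σd² / [n(n²−1)] = 1 − 6×22 / (5×24) = 1 − 132/120 ≈ -0.100

-0.100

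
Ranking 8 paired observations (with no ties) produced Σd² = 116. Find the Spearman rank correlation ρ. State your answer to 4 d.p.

ρ = 1 − 6Σd² / [n(n²−1)] = 1 − 6×116 / (8×63)
  = 1 − 696/504 = 1 − 1.38095 ≈ -0.3810

-0.3810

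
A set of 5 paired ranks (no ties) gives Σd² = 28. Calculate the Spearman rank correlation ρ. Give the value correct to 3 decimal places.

ρ = 1 − 6Σd² / [n(n²−1)] = 1 − 6×28 / (5×24)
  = 1 − 168/120 = 1 − 1.4000 ≈ -0.400

-0.400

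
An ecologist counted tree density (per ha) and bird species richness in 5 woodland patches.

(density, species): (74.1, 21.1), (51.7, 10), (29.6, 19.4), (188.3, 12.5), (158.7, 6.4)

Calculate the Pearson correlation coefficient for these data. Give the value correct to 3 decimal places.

n = 5, Σx = 502.4, Σy = 69.4, Σx² = 69682.44, Σy² = 1118.78, Σxy = 6024.18
nΣxy − ΣxΣy = 30120.9 − 34866.56 = -4745.66
nΣx² − (Σx)² = 348412.2 − 252405.76 = 96006.44; nΣy² − (Σy)² = 5593.9 − 4816.36 = 777.54
r = -4745.66 / √(96006.44 × 777.54) = -4745.66 / 8639.9564 ≈ -0.549

-0.549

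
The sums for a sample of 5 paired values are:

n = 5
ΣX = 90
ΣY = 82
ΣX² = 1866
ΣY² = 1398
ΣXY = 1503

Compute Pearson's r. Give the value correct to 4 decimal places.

r = (nΣXY − ΣXΣY) / √[(nΣX² − (ΣX)²)(nΣY² − (ΣY)²)]
Numerator: 5×1503 − 90×82 = 135
Denominator: √[(9330 − 8100)(6990 − 6724)] = √[1230 × 266] = 571.9965
r = 135 / 571.9965 ≈ 0.2360

0.2360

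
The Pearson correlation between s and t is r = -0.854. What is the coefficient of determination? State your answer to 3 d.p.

0.729

r² = (-0.854)² = 0.729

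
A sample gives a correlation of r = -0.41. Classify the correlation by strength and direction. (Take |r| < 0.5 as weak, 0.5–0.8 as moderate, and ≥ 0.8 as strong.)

weak negative

r = -0.41 < 0 so the relationship is negative.
|r| = 0.41, which falls in the weak range.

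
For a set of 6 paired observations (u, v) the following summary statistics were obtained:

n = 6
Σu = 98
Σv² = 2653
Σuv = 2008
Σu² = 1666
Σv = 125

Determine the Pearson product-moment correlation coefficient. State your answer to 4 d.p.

r = (nΣuv − ΣuΣv) / √[(nΣu² − (Σu)²)(nΣv² − (Σv)²)]
Numerator: 6×2008 − 98×125 = -202
Denominator: √[(9996 − 9604)(15918 − 15625)] = √[392 × 293] = 338.9041
r = -202 / 338.9041 ≈ -0.5960

-0.5960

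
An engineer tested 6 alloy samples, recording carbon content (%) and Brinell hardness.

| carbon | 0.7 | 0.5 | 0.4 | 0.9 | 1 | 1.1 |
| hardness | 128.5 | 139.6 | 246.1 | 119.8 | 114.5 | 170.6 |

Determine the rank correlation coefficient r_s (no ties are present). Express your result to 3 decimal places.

Rank carbon: 3, 2, 1, 4, 5, 6
Rank hardness: 3, 4, 6, 2, 1, 5
d = rank(carbon) − rank(hardness): 0, -2, -5, 2, 4, 1; Σd² = 50
ρ = 1 − 6Σd² / [n(n²−1)] = 1 − 6×50 / (6×35) = 1 − 300/210 ≈ -0.429

-0.429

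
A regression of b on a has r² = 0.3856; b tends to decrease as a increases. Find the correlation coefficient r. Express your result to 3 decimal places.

-0.621

|r| = √0.3856 = 0.621
The association is negative, so r = −0.621.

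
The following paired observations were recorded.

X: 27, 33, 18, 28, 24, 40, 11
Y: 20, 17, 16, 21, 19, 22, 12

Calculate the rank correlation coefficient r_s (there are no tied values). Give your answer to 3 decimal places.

0.786

Rank X: 4, 6, 2, 5, 3, 7, 1
Rank Y: 5, 3, 2, 6, 4, 7, 1
d = rank(X) − rank(Y): -1, 3, 0, -1, -1, 0, 0; Σd² = 12
ρ = 1 − 6Σd² / [n(n²−1)] = 1 − 6×12 / (7×48) = 1 − 72/336 ≈ 0.786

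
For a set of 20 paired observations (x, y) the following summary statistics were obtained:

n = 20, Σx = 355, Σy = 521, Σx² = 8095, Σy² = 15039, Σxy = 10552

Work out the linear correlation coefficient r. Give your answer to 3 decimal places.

r = (nΣxy − ΣxΣy) / √[(nΣx² − (Σx)²)(nΣy² − (Σy)²)]
Numerator: 20×10552 − 355×521 = 26085
Denominator: √[(161900 − 126025)(300780 − 271441)] = √[35875 × 29339] = 32442.8209
r = 26085 / 32442.8209 ≈ 0.804

0.804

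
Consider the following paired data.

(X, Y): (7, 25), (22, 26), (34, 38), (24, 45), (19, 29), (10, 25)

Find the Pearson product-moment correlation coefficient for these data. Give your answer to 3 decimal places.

n = 6, ΣX = 116, ΣY = 188, ΣX² = 2726, ΣY² = 6236, ΣXY = 3920
nΣXY − ΣXΣY = 23520 − 21808 = 1712
nΣX² − (ΣX)² = 16356 − 13456 = 2900; nΣY² − (ΣY)² = 37416 − 35344 = 2072
r = 1712 / √(2900 × 2072) = 1712 / 2451.2854 ≈ 0.698

0.698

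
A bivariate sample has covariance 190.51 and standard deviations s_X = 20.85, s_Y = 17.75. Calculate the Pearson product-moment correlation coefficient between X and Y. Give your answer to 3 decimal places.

r = Cov(X,Y) / (s_X · s_Y) = 190.51 / (20.85 × 17.75)
  = 190.51 / 370.0875 ≈ 0.515

0.515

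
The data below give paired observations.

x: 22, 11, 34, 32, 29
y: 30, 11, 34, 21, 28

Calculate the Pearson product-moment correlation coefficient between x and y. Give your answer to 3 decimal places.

0.730

n = 5, Σx = 128, Σy = 124, Σx² = 3626, Σy² = 3402, Σxy = 3421
nΣxy − ΣxΣy = 17105 − 15872 = 1233
nΣx² − (Σx)² = 18130 − 16384 = 1746; nΣy² − (Σy)² = 17010 − 15376 = 1634
r = 1233 / √(1746 × 1634) = 1233 / 1689.0719 ≈ 0.730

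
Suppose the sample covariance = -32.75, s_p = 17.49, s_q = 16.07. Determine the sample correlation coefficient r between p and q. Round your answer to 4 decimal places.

-0.1165

r = Cov(p,q) / (s_p · s_q) = -32.75 / (17.49 × 16.07)
  = -32.75 / 281.0643 ≈ -0.1165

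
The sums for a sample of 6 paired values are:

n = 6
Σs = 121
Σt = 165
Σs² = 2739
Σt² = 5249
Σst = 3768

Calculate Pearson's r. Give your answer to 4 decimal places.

r = (nΣst − ΣsΣt) / √[(nΣs² − (Σs)²)(nΣt² − (Σt)²)]
Numerator: 6×3768 − 121×165 = 2643
Denominator: √[(16434 − 14641)(31494 − 27225)] = √[1793 × 4269] = 2766.6436
r = 2643 / 2766.6436 ≈ 0.9553

0.9553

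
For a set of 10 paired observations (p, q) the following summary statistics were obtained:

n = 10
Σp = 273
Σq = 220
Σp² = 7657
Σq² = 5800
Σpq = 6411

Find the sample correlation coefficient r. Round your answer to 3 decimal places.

r = (nΣpq − ΣpΣq) / √[(nΣp² − (Σp)²)(nΣq² − (Σq)²)]
Numerator: 10×6411 − 273×220 = 4050
Denominator: √[(76570 − 74529)(58000 − 48400)] = √[2041 × 9600] = 4426.4659
r = 4050 / 4426.4659 ≈ 0.915

0.915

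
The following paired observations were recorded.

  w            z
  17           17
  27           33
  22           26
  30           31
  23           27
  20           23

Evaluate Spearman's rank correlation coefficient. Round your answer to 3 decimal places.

Rank w: 1, 5, 3, 6, 4, 2
Rank z: 1, 6, 3, 5, 4, 2
d = rank(w) − rank(z): 0, -1, 0, 1, 0, 0; Σd² = 2
ρ = 1 − 6Σd² / [n(n²−1)] = 1 − 6×2 / (6×35) = 1 − 12/210 ≈ 0.943

0.943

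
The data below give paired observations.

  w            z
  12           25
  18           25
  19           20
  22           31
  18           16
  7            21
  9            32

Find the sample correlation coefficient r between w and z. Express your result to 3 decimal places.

n = 7, Σw = 105, Σz = 170, Σw² = 1767, Σz² = 4332, Σwz = 2535
nΣwz − ΣwΣz = 17745 − 17850 = -105
nΣw² − (Σw)² = 12369 − 11025 = 1344; nΣz² − (Σz)² = 30324 − 28900 = 1424
r = -105 / √(1344 × 1424) = -105 / 1383.4218 ≈ -0.076

-0.076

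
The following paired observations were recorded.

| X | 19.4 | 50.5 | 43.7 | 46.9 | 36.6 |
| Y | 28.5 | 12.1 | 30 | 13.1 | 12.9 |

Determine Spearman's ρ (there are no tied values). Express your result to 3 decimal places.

-0.500

Rank X: 1, 5, 3, 4, 2
Rank Y: 4, 1, 5, 3, 2
d = rank(X) − rank(Y): -3, 4, -2, 1, 0; Σd² = 30
ρ = 1 − 6Σd² / [n(n²−1)] = 1 − 6×30 / (5×24) = 1 − 180/120 ≈ -0.500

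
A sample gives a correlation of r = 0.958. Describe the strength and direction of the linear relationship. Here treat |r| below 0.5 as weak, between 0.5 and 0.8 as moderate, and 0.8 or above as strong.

r = 0.958 > 0 so the relationship is positive.
|r| = 0.958, which falls in the strong range.

strong positive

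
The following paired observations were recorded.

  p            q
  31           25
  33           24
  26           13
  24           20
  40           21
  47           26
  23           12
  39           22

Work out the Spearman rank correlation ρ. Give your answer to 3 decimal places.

0.738

Rank p: 4, 5, 3, 2, 7, 8, 1, 6
Rank q: 7, 6, 2, 3, 4, 8, 1, 5
d = rank(p) − rank(q): -3, -1, 1, -1, 3, 0, 0, 1; Σd² = 22
ρ = 1 − 6Σd² / [n(n²−1)] = 1 − 6×22 / (8×63) = 1 − 132/504 ≈ 0.738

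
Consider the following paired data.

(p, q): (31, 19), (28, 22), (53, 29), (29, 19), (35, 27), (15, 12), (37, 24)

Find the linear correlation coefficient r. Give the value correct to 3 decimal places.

n = 7, Σp = 228, Σq = 152, Σp² = 8214, Σq² = 3496, Σpq = 5306
nΣpq − ΣpΣq = 37142 − 34656 = 2486
nΣp² − (Σp)² = 57498 − 51984 = 5514; nΣq² − (Σq)² = 24472 − 23104 = 1368
r = 2486 / √(5514 × 1368) = 2486 / 2746.4799 ≈ 0.905

0.905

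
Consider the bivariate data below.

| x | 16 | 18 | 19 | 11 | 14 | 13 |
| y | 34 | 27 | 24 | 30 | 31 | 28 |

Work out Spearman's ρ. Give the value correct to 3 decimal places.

Rank x: 4, 5, 6, 1, 3, 2
Rank y: 6, 2, 1, 4, 5, 3
d = rank(x) − rank(y): -2, 3, 5, -3, -2, -1; Σd² = 52
ρ = 1 − 6Σd² / [n(n²−1)] = 1 − 6×52 / (6×35) = 1 − 312/210 ≈ -0.486

-0.486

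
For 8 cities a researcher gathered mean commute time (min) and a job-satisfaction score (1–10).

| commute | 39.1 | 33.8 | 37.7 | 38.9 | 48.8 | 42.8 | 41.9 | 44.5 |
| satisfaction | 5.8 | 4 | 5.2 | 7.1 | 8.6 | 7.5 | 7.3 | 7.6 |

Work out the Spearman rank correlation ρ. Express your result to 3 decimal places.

Rank commute: 4, 1, 2, 3, 8, 6, 5, 7
Rank satisfaction: 3, 1, 2, 4, 8, 6, 5, 7
d = rank(commute) − rank(satisfaction): 1, 0, 0, -1, 0, 0, 0, 0; Σd² = 2
ρ = 1 − 6Σd² / [n(n²−1)] = 1 − 6×2 / (8×63) = 1 − 12/504 ≈ 0.976

0.976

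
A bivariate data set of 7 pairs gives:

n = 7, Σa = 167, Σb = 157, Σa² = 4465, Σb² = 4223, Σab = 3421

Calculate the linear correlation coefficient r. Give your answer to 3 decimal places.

-0.559

r = (nΣab − ΣaΣb) / √[(nΣa² − (Σa)²)(nΣb² − (Σb)²)]
Numerator: 7×3421 − 167×157 = -2272
Denominator: √[(31255 − 27889)(29561 − 24649)] = √[3366 × 4912] = 4066.1766
r = -2272 / 4066.1766 ≈ -0.559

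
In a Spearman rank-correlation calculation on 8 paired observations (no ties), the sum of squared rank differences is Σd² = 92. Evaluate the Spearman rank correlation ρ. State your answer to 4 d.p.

-0.0952

ρ = 1 − 6Σd² / [n(n²−1)] = 1 − 6×92 / (8×63)
  = 1 − 552/504 = 1 − 1.09524 ≈ -0.0952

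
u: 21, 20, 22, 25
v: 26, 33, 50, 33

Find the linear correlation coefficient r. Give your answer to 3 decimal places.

n = 4, Σu = 88, Σv = 142, Σu² = 1950, Σv² = 5354, Σuv = 3131
nΣuv − ΣuΣv = 12524 − 12496 = 28
nΣu² − (Σu)² = 7800 − 7744 = 56; nΣv² − (Σv)² = 21416 − 20164 = 1252
r = 28 / √(56 × 1252) = 28 / 264.7867 ≈ 0.106

0.106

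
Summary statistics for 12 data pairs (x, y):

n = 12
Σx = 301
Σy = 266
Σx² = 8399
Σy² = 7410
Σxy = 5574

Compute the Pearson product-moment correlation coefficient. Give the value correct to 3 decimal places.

r = (nΣxy − ΣxΣy) / √[(nΣx² − (Σx)²)(nΣy² − (Σy)²)]
Numerator: 12×5574 − 301×266 = -13178
Denominator: √[(100788 − 90601)(88920 − 70756)] = √[10187 × 18164] = 13602.8184
r = -13178 / 13602.8184 ≈ -0.969

-0.969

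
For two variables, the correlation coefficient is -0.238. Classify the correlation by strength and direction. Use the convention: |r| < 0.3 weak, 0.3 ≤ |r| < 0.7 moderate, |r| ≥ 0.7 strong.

r = -0.238 < 0 so the relationship is negative.
|r| = 0.238, which falls in the weak range.

weak negative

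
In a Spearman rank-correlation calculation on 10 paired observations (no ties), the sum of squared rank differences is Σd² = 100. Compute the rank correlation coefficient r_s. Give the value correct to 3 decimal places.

ρ = 1 − 6Σd² / [n(n²−1)] = 1 − 6×100 / (10×99)
  = 1 − 600/990 = 1 − 0.6061 ≈ 0.394

0.394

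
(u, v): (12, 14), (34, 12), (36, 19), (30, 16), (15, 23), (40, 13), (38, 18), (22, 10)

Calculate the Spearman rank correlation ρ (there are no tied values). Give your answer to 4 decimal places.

Rank u: 1, 5, 6, 4, 2, 8, 7, 3
Rank v: 4, 2, 7, 5, 8, 3, 6, 1
d = rank(u) − rank(v): -3, 3, -1, -1, -6, 5, 1, 2; Σd² = 86
ρ = 1 − 6Σd² / [n(n²−1)] = 1 − 6×86 / (8×63) = 1 − 516/504 ≈ -0.0238

-0.0238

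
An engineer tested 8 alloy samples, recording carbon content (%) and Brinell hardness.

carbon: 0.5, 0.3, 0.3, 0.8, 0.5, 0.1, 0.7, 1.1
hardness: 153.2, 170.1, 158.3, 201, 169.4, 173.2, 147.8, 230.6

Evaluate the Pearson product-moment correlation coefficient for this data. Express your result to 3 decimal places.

n = 8, Σx = 4.3, Σy = 1403.6, Σx² = 3.03, Σy² = 251579.94, Σxy = 795.06
nΣxy − ΣxΣy = 6360.48 − 6035.48 = 325
nΣx² − (Σx)² = 24.24 − 18.49 = 5.75; nΣy² − (Σy)² = 2012639.52 − 1970092.96 = 42546.56
r = 325 / √(5.75 × 42546.56) = 325 / 494.6137 ≈ 0.657

0.657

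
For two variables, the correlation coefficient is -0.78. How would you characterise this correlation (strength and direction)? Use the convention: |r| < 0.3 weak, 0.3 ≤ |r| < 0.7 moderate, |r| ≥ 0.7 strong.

r = -0.78 < 0 so the relationship is negative.
|r| = 0.78, which falls in the strong range.

strong negative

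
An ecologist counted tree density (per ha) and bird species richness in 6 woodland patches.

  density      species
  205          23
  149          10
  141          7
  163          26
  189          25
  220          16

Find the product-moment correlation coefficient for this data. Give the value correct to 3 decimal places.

n = 6, Σx = 1067, Σy = 107, Σx² = 194797, Σy² = 2235, Σxy = 19675
nΣxy − ΣxΣy = 118050 − 114169 = 3881
nΣx² − (Σx)² = 1168782 − 1138489 = 30293; nΣy² − (Σy)² = 13410 − 11449 = 1961
r = 3881 / √(30293 × 1961) = 3881 / 7707.4362 ≈ 0.504

0.504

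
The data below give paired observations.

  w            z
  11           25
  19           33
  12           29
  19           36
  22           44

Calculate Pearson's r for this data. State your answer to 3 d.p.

0.930

n = 5, Σw = 83, Σz = 167, Σw² = 1471, Σz² = 5787, Σwz = 2902
nΣwz − ΣwΣz = 14510 − 13861 = 649
nΣw² − (Σw)² = 7355 − 6889 = 466; nΣz² − (Σz)² = 28935 − 27889 = 1046
r = 649 / √(466 × 1046) = 649 / 698.1662 ≈ 0.930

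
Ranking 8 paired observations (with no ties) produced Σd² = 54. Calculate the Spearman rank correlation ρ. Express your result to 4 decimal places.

ρ = 1 − 6Σd² / [n(n²−1)] = 1 − 6×54 / (8×63)
  = 1 − 324/504 = 1 − 0.64286 ≈ 0.3571

0.3571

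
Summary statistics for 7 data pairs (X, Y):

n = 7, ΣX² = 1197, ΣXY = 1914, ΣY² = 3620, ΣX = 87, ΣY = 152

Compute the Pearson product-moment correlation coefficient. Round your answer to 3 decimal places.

0.129

r = (nΣXY − ΣXΣY) / √[(nΣX² − (ΣX)²)(nΣY² − (ΣY)²)]
Numerator: 7×1914 − 87×152 = 174
Denominator: √[(8379 − 7569)(25340 − 23104)] = √[810 × 2236] = 1345.7934
r = 174 / 1345.7934 ≈ 0.129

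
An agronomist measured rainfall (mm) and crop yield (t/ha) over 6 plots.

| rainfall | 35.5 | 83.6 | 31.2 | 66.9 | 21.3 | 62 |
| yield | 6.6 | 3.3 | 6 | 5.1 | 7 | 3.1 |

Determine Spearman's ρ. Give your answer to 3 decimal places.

-0.771

Rank rainfall: 3, 6, 2, 5, 1, 4
Rank yield: 5, 2, 4, 3, 6, 1
d = rank(rainfall) − rank(yield): -2, 4, -2, 2, -5, 3; Σd² = 62
ρ = 1 − 6Σd² / [n(n²−1)] = 1 − 6×62 / (6×35) = 1 − 372/210 ≈ -0.771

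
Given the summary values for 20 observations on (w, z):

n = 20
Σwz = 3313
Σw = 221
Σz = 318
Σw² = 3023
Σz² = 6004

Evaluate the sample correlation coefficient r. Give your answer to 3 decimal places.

-0.271

r = (nΣwz − ΣwΣz) / √[(nΣw² − (Σw)²)(nΣz² − (Σz)²)]
Numerator: 20×3313 − 221×318 = -4018
Denominator: √[(60460 − 48841)(120080 − 101124)] = √[11619 × 18956] = 14840.8141
r = -4018 / 14840.8141 ≈ -0.271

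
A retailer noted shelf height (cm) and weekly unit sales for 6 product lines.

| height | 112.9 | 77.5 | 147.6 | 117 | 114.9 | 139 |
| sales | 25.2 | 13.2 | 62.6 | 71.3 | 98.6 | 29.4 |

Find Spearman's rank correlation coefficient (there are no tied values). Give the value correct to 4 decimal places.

0.4857

Rank height: 2, 1, 6, 4, 3, 5
Rank sales: 2, 1, 4, 5, 6, 3
d = rank(height) − rank(sales): 0, 0, 2, -1, -3, 2; Σd² = 18
ρ = 1 − 6Σd² / [n(n²−1)] = 1 − 6×18 / (6×35) = 1 − 108/210 ≈ 0.4857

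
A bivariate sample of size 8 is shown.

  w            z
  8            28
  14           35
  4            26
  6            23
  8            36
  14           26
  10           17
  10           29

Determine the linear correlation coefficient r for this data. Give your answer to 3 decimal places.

0.216

n = 8, Σw = 74, Σz = 220, Σw² = 772, Σz² = 6316, Σwz = 2068
nΣwz − ΣwΣz = 16544 − 16280 = 264
nΣw² − (Σw)² = 6176 − 5476 = 700; nΣz² − (Σz)² = 50528 − 48400 = 2128
r = 264 / √(700 × 2128) = 264 / 1220.4917 ≈ 0.216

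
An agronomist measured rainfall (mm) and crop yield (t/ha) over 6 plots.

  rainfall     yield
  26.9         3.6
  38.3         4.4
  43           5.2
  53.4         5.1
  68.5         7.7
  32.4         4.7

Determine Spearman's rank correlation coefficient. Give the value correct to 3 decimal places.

Rank rainfall: 1, 3, 4, 5, 6, 2
Rank yield: 1, 2, 5, 4, 6, 3
d = rank(rainfall) − rank(yield): 0, 1, -1, 1, 0, -1; Σd² = 4
ρ = 1 − 6Σd² / [n(n²−1)] = 1 − 6×4 / (6×35) = 1 − 24/210 ≈ 0.886

0.886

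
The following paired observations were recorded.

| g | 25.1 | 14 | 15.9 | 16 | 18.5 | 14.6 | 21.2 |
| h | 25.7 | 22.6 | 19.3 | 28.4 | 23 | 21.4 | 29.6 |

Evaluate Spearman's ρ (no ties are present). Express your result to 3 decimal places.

0.679

Rank g: 7, 1, 3, 4, 5, 2, 6
Rank h: 5, 3, 1, 6, 4, 2, 7
d = rank(g) − rank(h): 2, -2, 2, -2, 1, 0, -1; Σd² = 18
ρ = 1 − 6Σd² / [n(n²−1)] = 1 − 6×18 / (7×48) = 1 − 108/336 ≈ 0.679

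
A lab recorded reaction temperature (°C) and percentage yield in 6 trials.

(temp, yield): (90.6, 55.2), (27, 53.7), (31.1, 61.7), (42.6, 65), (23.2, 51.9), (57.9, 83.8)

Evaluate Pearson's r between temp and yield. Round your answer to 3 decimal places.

0.224

n = 6, Σx = 272.4, Σy = 371.3, Σx² = 15609.98, Σy² = 23678.67, Σxy = 17194.99
nΣxy − ΣxΣy = 103169.94 − 101142.12 = 2027.82
nΣx² − (Σx)² = 93659.88 − 74201.76 = 19458.12; nΣy² − (Σy)² = 142072.02 − 137863.69 = 4208.33
r = 2027.82 / √(19458.12 × 4208.33) = 2027.82 / 9049.0989 ≈ 0.224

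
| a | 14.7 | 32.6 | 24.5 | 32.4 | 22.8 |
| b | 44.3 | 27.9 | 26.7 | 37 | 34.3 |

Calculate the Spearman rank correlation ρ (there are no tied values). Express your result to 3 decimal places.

Rank a: 1, 5, 3, 4, 2
Rank b: 5, 2, 1, 4, 3
d = rank(a) − rank(b): -4, 3, 2, 0, -1; Σd² = 30
ρ = 1 − 6Σd² / [n(n²−1)] = 1 − 6×30 / (5×24) = 1 − 180/120 ≈ -0.500

-0.500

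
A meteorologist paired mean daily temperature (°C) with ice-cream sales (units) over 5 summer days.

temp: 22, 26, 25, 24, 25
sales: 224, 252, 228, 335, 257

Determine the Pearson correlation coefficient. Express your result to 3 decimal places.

0.083

n = 5, Σx = 122, Σy = 1296, Σx² = 2986, Σy² = 343938, Σxy = 31645
nΣxy − ΣxΣy = 158225 − 158112 = 113
nΣx² − (Σx)² = 14930 − 14884 = 46; nΣy² − (Σy)² = 1719690 − 1679616 = 40074
r = 113 / √(46 × 40074) = 113 / 1357.7201 ≈ 0.083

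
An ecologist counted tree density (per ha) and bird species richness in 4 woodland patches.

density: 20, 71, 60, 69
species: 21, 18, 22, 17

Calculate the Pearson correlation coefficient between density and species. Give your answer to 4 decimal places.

n = 4, Σx = 220, Σy = 78, Σx² = 13802, Σy² = 1538, Σxy = 4191
nΣxy − ΣxΣy = 16764 − 17160 = -396
nΣx² − (Σx)² = 55208 − 48400 = 6808; nΣy² − (Σy)² = 6152 − 6084 = 68
r = -396 / √(6808 × 68) = -396 / 680.3999 ≈ -0.5820

-0.5820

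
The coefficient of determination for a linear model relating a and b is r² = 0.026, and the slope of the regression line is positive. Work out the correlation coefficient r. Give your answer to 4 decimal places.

|r| = √0.026 = 0.1612
The association is positive, so r = 0.1612.

0.1612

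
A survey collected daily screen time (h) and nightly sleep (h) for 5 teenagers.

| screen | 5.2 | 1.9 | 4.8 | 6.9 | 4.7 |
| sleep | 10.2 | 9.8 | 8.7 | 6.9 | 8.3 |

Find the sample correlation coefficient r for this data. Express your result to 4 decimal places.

n = 5, Σx = 23.5, Σy = 43.9, Σx² = 123.39, Σy² = 392.27, Σxy = 200.04
nΣxy − ΣxΣy = 1000.2 − 1031.65 = -31.45
nΣx² − (Σx)² = 616.95 − 552.25 = 64.7; nΣy² − (Σy)² = 1961.35 − 1927.21 = 34.14
r = -31.45 / √(64.7 × 34.14) = -31.45 / 46.9985 ≈ -0.6692

-0.6692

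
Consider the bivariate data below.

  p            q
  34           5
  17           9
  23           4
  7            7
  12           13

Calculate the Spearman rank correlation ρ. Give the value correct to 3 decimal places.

Rank p: 5, 3, 4, 1, 2
Rank q: 2, 4, 1, 3, 5
d = rank(p) − rank(q): 3, -1, 3, -2, -3; Σd² = 32
ρ = 1 − 6Σd² / [n(n²−1)] = 1 − 6×32 / (5×24) = 1 − 192/120 ≈ -0.600

-0.600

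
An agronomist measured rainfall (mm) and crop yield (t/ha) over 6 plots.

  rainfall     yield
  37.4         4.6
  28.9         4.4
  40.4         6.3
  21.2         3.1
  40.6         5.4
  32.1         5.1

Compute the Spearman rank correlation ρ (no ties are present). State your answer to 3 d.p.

Rank rainfall: 4, 2, 5, 1, 6, 3
Rank yield: 3, 2, 6, 1, 5, 4
d = rank(rainfall) − rank(yield): 1, 0, -1, 0, 1, -1; Σd² = 4
ρ = 1 − 6Σd² / [n(n²−1)] = 1 − 6×4 / (6×35) = 1 − 24/210 ≈ 0.886

0.886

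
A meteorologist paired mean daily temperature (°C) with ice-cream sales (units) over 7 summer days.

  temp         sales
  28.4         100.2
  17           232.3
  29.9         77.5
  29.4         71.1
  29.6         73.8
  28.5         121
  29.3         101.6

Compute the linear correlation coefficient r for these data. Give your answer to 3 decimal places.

n = 7, Σx = 192.1, Σy = 777.5, Σx² = 5400.83, Σy² = 105474.79, Σxy = 19812.23
nΣxy − ΣxΣy = 138685.61 − 149357.75 = -10672.14
nΣx² − (Σx)² = 37805.81 − 36902.41 = 903.4; nΣy² − (Σy)² = 738323.53 − 604506.25 = 133817.28
r = -10672.14 / √(903.4 × 133817.28) = -10672.14 / 10995.0230 ≈ -0.971

-0.971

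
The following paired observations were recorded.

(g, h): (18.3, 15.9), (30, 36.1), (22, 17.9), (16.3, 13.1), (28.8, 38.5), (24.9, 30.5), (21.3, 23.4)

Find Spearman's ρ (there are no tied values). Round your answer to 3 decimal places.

Rank g: 2, 7, 4, 1, 6, 5, 3
Rank h: 2, 6, 3, 1, 7, 5, 4
d = rank(g) − rank(h): 0, 1, 1, 0, -1, 0, -1; Σd² = 4
ρ = 1 − 6Σd² / [n(n²−1)] = 1 − 6×4 / (7×48) = 1 − 24/336 ≈ 0.929

0.929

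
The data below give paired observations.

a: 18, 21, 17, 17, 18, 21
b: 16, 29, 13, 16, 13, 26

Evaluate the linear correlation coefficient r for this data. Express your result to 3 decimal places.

n = 6, Σa = 112, Σb = 113, Σa² = 2108, Σb² = 2367, Σab = 2170
nΣab − ΣaΣb = 13020 − 12656 = 364
nΣa² − (Σa)² = 12648 − 12544 = 104; nΣb² − (Σb)² = 14202 − 12769 = 1433
r = 364 / √(104 × 1433) = 364 / 386.0466 ≈ 0.943

0.943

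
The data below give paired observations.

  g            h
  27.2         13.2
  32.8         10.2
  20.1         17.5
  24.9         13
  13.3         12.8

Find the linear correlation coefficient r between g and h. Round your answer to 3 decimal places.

n = 5, Σg = 118.3, Σh = 66.7, Σg² = 3016.59, Σh² = 917.37, Σgh = 1539.29
nΣgh − ΣgΣh = 7696.45 − 7890.61 = -194.16
nΣg² − (Σg)² = 15082.95 − 13994.89 = 1088.06; nΣh² − (Σh)² = 4586.85 − 4448.89 = 137.96
r = -194.16 / √(1088.06 × 137.96) = -194.16 / 387.4387 ≈ -0.501

-0.501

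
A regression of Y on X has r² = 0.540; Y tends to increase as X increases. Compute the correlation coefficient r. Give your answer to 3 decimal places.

0.735

|r| = √0.540 = 0.735
The association is positive, so r = 0.735.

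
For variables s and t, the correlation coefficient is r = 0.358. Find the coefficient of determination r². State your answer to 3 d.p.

0.128

r² = (0.358)² = 0.128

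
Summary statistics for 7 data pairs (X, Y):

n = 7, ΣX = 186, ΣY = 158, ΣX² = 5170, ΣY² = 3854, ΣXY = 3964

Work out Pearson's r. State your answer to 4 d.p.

r = (nΣXY − ΣXΣY) / √[(nΣX² − (ΣX)²)(nΣY² − (ΣY)²)]
Numerator: 7×3964 − 186×158 = -1640
Denominator: √[(36190 − 34596)(26978 − 24964)] = √[1594 × 2014] = 1791.7355
r = -1640 / 1791.7355 ≈ -0.9153

-0.9153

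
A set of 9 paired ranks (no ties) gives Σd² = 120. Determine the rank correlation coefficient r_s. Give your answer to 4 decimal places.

ρ = 1 − 6Σd² / [n(n²−1)] = 1 − 6×120 / (9×80)
  = 1 − 720/720 = 1 − 1.00000 ≈ 0.0000

0.0000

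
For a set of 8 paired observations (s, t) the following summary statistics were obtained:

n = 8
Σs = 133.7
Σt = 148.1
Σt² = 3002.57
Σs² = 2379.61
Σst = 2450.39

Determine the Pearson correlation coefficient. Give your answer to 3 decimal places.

-0.127

r = (nΣst − ΣsΣt) / √[(nΣs² − (Σs)²)(nΣt² − (Σt)²)]
Numerator: 8×2450.39 − 133.7×148.1 = -197.85
Denominator: √[(19036.88 − 17875.69)(24020.56 − 21933.61)] = √[1161.19 × 2086.95] = 1556.7098
r = -197.85 / 1556.7098 ≈ -0.127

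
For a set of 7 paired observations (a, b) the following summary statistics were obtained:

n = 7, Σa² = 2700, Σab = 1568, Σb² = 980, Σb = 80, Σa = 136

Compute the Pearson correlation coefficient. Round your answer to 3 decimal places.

r = (nΣab − ΣaΣb) / √[(nΣa² − (Σa)²)(nΣb² − (Σb)²)]
Numerator: 7×1568 − 136×80 = 96
Denominator: √[(18900 − 18496)(6860 − 6400)] = √[404 × 460] = 431.0916
r = 96 / 431.0916 ≈ 0.223

0.223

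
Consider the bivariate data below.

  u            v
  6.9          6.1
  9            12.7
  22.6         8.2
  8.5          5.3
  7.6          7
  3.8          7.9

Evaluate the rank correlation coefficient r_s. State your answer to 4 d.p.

0.4286

Rank u: 2, 5, 6, 4, 3, 1
Rank v: 2, 6, 5, 1, 3, 4
d = rank(u) − rank(v): 0, -1, 1, 3, 0, -3; Σd² = 20
ρ = 1 − 6Σd² / [n(n²−1)] = 1 − 6×20 / (6×35) = 1 − 120/210 ≈ 0.4286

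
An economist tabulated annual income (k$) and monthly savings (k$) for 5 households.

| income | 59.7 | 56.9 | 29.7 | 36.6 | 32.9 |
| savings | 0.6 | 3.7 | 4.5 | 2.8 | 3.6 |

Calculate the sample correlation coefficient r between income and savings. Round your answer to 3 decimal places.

-0.657

n = 5, Σx = 215.8, Σy = 15.2, Σx² = 10105.76, Σy² = 55.1, Σxy = 600.92
nΣxy − ΣxΣy = 3004.6 − 3280.16 = -275.56
nΣx² − (Σx)² = 50528.8 − 46569.64 = 3959.16; nΣy² − (Σy)² = 275.5 − 231.04 = 44.46
r = -275.56 / √(3959.16 × 44.46) = -275.56 / 419.5524 ≈ -0.657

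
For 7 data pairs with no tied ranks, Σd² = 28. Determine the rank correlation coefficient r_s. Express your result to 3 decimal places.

ρ = 1 − 6Σd² / [n(n²−1)] = 1 − 6×28 / (7×48)
  = 1 − 168/336 = 1 − 0.5000 ≈ 0.500

0.500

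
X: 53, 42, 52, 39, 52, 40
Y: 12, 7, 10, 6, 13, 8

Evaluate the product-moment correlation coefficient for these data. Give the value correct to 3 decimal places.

0.915

n = 6, ΣX = 278, ΣY = 56, ΣX² = 13102, ΣY² = 562, ΣXY = 2680
nΣXY − ΣXΣY = 16080 − 15568 = 512
nΣX² − (ΣX)² = 78612 − 77284 = 1328; nΣY² − (ΣY)² = 3372 − 3136 = 236
r = 512 / √(1328 × 236) = 512 / 559.8285 ≈ 0.915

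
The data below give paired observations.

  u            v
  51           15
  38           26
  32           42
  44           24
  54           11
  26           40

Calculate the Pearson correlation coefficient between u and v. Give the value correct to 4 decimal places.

n = 6, Σu = 245, Σv = 158, Σu² = 10597, Σv² = 4962, Σuv = 5787
nΣuv − ΣuΣv = 34722 − 38710 = -3988
nΣu² − (Σu)² = 63582 − 60025 = 3557; nΣv² − (Σv)² = 29772 − 24964 = 4808
r = -3988 / √(3557 × 4808) = -3988 / 4135.4632 ≈ -0.9643

-0.9643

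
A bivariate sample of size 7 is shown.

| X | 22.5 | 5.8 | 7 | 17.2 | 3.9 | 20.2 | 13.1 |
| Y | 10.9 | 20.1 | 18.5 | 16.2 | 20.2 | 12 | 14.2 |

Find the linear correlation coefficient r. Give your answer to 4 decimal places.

n = 7, ΣX = 89.7, ΣY = 112.1, ΣX² = 1479.59, ΣY² = 1881.19, ΣXY = 1277.17
nΣXY − ΣXΣY = 8940.19 − 10055.37 = -1115.18
nΣX² − (ΣX)² = 10357.13 − 8046.09 = 2311.04; nΣY² − (ΣY)² = 13168.33 − 12566.41 = 601.92
r = -1115.18 / √(2311.04 × 601.92) = -1115.18 / 1179.4326 ≈ -0.9455

-0.9455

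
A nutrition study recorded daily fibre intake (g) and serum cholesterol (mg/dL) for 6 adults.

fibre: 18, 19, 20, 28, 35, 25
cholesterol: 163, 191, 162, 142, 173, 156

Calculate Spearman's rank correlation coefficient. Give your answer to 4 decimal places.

-0.3143

Rank fibre: 1, 2, 3, 5, 6, 4
Rank cholesterol: 4, 6, 3, 1, 5, 2
d = rank(fibre) − rank(cholesterol): -3, -4, 0, 4, 1, 2; Σd² = 46
ρ = 1 − 6Σd² / [n(n²−1)] = 1 − 6×46 / (6×35) = 1 − 276/210 ≈ -0.3143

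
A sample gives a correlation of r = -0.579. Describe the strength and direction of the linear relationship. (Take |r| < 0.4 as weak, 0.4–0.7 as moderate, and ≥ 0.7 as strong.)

moderate negative

r = -0.579 < 0 so the relationship is negative.
|r| = 0.579, which falls in the moderate range.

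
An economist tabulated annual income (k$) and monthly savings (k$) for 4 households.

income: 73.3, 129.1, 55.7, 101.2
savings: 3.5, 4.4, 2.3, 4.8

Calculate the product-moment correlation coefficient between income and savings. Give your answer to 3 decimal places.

n = 4, Σx = 359.3, Σy = 15, Σx² = 35383.63, Σy² = 59.94, Σxy = 1438.46
nΣxy − ΣxΣy = 5753.84 − 5389.5 = 364.34
nΣx² − (Σx)² = 141534.52 − 129096.49 = 12438.03; nΣy² − (Σy)² = 239.76 − 225 = 14.76
r = 364.34 / √(12438.03 × 14.76) = 364.34 / 428.4686 ≈ 0.850

0.850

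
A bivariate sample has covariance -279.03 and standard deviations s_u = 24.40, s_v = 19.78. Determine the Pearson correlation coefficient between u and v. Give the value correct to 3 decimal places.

-0.578

r = Cov(u,v) / (s_u · s_v) = -279.03 / (24.40 × 19.78)
  = -279.03 / 482.6320 ≈ -0.578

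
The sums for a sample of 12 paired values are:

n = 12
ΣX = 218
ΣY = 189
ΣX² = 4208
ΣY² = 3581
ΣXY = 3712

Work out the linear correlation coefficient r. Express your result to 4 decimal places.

0.7199

r = (nΣXY − ΣXΣY) / √[(nΣX² − (ΣX)²)(nΣY² − (ΣY)²)]
Numerator: 12×3712 − 218×189 = 3342
Denominator: √[(50496 − 47524)(42972 − 35721)] = √[2972 × 7251] = 4642.1947
r = 3342 / 4642.1947 ≈ 0.7199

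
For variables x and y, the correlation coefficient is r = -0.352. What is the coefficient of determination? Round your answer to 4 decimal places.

0.1239

r² = (-0.352)² = 0.1239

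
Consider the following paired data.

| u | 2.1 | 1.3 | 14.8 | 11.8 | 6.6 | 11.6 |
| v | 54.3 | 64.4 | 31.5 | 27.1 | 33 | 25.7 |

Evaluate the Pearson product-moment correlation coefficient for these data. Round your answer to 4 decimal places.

-0.8855

n = 6, Σu = 48.2, Σv = 236, Σu² = 542.5, Σv² = 10572, Σuv = 1499.65
nΣuv − ΣuΣv = 8997.9 − 11375.2 = -2377.3
nΣu² − (Σu)² = 3255 − 2323.24 = 931.76; nΣv² − (Σv)² = 63432 − 55696 = 7736
r = -2377.3 / √(931.76 × 7736) = -2377.3 / 2684.7896 ≈ -0.8855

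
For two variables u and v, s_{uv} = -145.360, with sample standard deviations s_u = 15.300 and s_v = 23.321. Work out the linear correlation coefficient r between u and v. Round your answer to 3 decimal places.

-0.407

r = Cov(u,v) / (s_u · s_v) = -145.360 / (15.300 × 23.321)
  = -145.360 / 356.8113 ≈ -0.407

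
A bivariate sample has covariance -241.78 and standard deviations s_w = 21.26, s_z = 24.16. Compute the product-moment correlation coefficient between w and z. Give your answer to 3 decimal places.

r = Cov(w,z) / (s_w · s_z) = -241.78 / (21.26 × 24.16)
  = -241.78 / 513.6416 ≈ -0.471

-0.471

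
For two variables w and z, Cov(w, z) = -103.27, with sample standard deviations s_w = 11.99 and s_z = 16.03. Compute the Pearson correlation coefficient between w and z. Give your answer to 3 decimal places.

-0.537

r = Cov(w,z) / (s_w · s_z) = -103.27 / (11.99 × 16.03)
  = -103.27 / 192.1997 ≈ -0.537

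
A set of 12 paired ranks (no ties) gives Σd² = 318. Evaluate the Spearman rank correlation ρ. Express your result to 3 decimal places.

ρ = 1 − 6Σd² / [n(n²−1)] = 1 − 6×318 / (12×143)
  = 1 − 1908/1716 = 1 − 1.1119 ≈ -0.112

-0.112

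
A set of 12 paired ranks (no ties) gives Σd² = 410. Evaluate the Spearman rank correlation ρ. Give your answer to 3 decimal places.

ρ = 1 − 6Σd² / [n(n²−1)] = 1 − 6×410 / (12×143)
  = 1 − 2460/1716 = 1 − 1.4336 ≈ -0.434

-0.434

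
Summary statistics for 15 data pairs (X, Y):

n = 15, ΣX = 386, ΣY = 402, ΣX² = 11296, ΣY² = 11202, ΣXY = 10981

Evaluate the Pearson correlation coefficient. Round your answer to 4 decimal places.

0.8326

r = (nΣXY − ΣXΣY) / √[(nΣX² − (ΣX)²)(nΣY² − (ΣY)²)]
Numerator: 15×10981 − 386×402 = 9543
Denominator: √[(169440 − 148996)(168030 − 161604)] = √[20444 × 6426] = 11461.8124
r = 9543 / 11461.8124 ≈ 0.8326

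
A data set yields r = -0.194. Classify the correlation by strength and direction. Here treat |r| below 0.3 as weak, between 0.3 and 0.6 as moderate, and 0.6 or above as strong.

weak negative

r = -0.194 < 0 so the relationship is negative.
|r| = 0.194, which falls in the weak range.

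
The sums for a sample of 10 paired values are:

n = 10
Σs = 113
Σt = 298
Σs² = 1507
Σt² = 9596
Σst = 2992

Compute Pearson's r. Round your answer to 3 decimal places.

-0.925

r = (nΣst − ΣsΣt) / √[(nΣs² − (Σs)²)(nΣt² − (Σt)²)]
Numerator: 10×2992 − 113×298 = -3754
Denominator: √[(15070 − 12769)(95960 − 88804)] = √[2301 × 7156] = 4057.8265
r = -3754 / 4057.8265 ≈ -0.925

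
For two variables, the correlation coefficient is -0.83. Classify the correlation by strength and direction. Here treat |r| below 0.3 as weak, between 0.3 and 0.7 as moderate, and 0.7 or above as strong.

r = -0.83 < 0 so the relationship is negative.
|r| = 0.83, which falls in the strong range.

strong negative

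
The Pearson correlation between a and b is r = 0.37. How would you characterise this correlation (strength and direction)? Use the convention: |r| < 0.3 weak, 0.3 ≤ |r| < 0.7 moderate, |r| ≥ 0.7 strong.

moderate positive

r = 0.37 > 0 so the relationship is positive.
|r| = 0.37, which falls in the moderate range.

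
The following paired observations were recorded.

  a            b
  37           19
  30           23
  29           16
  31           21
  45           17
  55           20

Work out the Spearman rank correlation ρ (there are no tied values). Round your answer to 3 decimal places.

0.029

Rank a: 4, 2, 1, 3, 5, 6
Rank b: 3, 6, 1, 5, 2, 4
d = rank(a) − rank(b): 1, -4, 0, -2, 3, 2; Σd² = 34
ρ = 1 − 6Σd² / [n(n²−1)] = 1 − 6×34 / (6×35) = 1 − 204/210 ≈ 0.029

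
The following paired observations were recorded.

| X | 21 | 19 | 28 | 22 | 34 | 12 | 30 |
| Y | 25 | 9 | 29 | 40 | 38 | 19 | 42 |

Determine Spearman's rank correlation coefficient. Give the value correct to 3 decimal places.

0.786

Rank X: 3, 2, 5, 4, 7, 1, 6
Rank Y: 3, 1, 4, 6, 5, 2, 7
d = rank(X) − rank(Y): 0, 1, 1, -2, 2, -1, -1; Σd² = 12
ρ = 1 − 6Σd² / [n(n²−1)] = 1 − 6×12 / (7×48) = 1 − 72/336 ≈ 0.786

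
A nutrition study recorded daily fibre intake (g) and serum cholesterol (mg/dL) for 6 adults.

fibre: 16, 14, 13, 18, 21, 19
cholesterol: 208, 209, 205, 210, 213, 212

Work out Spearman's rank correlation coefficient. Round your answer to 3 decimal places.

0.943

Rank fibre: 3, 2, 1, 4, 6, 5
Rank cholesterol: 2, 3, 1, 4, 6, 5
d = rank(fibre) − rank(cholesterol): 1, -1, 0, 0, 0, 0; Σd² = 2
ρ = 1 − 6Σd² / [n(n²−1)] = 1 − 6×2 / (6×35) = 1 − 12/210 ≈ 0.943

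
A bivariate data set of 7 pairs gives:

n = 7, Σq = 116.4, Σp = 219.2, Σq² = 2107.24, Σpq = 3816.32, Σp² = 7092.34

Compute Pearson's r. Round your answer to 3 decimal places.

r = (nΣpq − ΣpΣq) / √[(nΣp² − (Σp)²)(nΣq² − (Σq)²)]
Numerator: 7×3816.32 − 219.2×116.4 = 1199.36
Denominator: √[(49646.38 − 48048.64)(14750.68 − 13548.96)] = √[1597.74 × 1201.72] = 1385.6537
r = 1199.36 / 1385.6537 ≈ 0.866

0.866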